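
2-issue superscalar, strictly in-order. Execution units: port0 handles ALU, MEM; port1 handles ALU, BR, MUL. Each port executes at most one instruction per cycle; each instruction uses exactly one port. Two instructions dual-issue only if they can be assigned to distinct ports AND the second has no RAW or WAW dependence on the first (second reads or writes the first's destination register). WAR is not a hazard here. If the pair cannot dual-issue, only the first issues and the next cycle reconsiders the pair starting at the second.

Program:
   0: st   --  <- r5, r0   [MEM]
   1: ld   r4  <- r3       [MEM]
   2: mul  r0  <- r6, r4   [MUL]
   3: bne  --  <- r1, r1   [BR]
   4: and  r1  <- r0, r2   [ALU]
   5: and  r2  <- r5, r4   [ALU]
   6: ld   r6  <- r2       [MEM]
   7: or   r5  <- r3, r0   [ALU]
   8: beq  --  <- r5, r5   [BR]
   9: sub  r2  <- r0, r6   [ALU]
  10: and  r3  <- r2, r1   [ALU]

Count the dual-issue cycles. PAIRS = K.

[0] i0  st.MEM  -- no-port MEM/MEM
[1] i1  ld.MEM  -- RAW r4
[2] i2  mul.MUL  -- no-port MUL/BR
[3] i3+i4  bne.BR+and.ALU  -- pair
[4] i5  and.ALU  -- RAW r2
[5] i6+i7  ld.MEM+or.ALU  -- pair
[6] i8+i9  beq.BR+sub.ALU  -- pair
[7] i10  and.ALU  -- tail

PAIRS = 3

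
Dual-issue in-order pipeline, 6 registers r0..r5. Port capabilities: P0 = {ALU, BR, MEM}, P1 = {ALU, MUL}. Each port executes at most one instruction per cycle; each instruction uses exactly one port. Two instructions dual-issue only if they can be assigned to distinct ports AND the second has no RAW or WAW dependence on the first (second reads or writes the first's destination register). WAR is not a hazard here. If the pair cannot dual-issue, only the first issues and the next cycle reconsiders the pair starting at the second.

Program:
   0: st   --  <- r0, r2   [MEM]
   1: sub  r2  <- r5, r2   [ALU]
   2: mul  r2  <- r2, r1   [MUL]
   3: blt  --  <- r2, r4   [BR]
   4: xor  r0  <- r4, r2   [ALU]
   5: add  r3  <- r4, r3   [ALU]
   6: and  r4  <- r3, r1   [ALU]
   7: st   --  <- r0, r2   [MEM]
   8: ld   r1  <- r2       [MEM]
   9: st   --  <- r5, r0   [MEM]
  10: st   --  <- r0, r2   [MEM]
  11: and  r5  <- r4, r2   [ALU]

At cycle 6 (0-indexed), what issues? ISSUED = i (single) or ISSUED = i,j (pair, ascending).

[0] i0/i1  st.MEM sub.ALU  -- 2-wide
[1] i2  mul.MUL  -- RAW r2
[2] i3/i4  blt.BR xor.ALU  -- 2-wide
[3] i5  add.ALU  -- RAW r3
[4] i6/i7  and.ALU st.MEM  -- 2-wide
[5] i8  ld.MEM  -- no-port MEM/MEM
[6] i9  st.MEM  -- no-port MEM/MEM
[7] i10/i11  st.MEM and.ALU  -- 2-wide

ISSUED = 9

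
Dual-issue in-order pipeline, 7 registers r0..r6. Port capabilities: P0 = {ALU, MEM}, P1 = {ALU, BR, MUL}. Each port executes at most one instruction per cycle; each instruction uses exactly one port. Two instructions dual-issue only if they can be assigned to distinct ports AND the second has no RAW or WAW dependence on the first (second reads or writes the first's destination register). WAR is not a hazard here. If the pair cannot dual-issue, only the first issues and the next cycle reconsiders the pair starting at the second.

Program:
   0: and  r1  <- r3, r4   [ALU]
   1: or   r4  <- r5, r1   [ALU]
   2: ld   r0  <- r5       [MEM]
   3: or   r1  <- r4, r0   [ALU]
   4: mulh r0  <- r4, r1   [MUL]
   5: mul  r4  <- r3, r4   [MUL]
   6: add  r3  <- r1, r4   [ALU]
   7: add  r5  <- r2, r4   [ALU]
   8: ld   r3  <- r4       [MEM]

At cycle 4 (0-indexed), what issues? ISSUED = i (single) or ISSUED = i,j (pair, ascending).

t=0 i0:and.ALU ; RAW r1
t=1 i1+i2:or.ALU/ld.MEM ; pair
t=2 i3:or.ALU ; RAW r1
t=3 i4:mulh.MUL ; no-port MUL/MUL
t=4 i5:mul.MUL ; RAW r4
t=5 i6+i7:add.ALU/add.ALU ; pair
t=6 i8:ld.MEM ; tail

ISSUED = 5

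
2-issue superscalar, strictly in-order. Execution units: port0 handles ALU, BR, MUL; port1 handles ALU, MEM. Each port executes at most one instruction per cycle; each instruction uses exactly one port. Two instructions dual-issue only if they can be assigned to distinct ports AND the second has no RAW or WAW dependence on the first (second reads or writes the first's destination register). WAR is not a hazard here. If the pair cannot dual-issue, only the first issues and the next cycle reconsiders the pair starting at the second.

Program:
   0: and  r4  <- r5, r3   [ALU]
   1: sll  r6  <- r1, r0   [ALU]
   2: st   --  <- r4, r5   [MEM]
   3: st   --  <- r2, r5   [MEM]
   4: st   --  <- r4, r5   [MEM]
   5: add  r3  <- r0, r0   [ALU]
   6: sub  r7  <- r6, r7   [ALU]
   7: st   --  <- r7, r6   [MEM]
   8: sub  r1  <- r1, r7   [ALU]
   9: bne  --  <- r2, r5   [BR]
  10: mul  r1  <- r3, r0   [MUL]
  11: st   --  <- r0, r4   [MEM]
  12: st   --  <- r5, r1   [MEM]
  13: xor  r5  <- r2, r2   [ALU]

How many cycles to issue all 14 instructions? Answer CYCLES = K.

CYCLES = 9

#0 head=0: and+sll i0,i1 pair
#1 head=2: st i2 no-port MEM/MEM
#2 head=3: st i3 no-port MEM/MEM
#3 head=4: st+add i4,i5 pair
#4 head=6: sub i6 RAW r7
#5 head=7: st+sub i7,i8 pair
#6 head=9: bne i9 no-port BR/MUL
#7 head=10: mul+st i10,i11 pair
#8 head=12: st+xor i12,i13 pair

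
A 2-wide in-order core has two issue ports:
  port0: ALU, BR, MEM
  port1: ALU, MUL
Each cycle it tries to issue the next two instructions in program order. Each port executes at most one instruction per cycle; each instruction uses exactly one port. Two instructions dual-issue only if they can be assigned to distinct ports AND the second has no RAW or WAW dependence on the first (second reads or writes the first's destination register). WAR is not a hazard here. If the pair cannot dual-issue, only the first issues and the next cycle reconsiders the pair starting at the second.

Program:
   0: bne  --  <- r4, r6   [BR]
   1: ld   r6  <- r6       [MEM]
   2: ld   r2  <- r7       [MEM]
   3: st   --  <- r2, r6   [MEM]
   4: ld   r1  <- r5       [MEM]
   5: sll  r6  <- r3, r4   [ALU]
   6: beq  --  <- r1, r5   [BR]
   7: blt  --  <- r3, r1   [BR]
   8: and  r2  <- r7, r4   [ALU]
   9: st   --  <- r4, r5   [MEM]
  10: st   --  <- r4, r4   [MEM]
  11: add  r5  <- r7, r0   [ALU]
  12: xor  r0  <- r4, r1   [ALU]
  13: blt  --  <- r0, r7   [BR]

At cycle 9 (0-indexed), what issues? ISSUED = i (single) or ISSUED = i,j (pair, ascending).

t=0 i0:bne.BR ; no-port BR/MEM
t=1 i1:ld.MEM ; no-port MEM/MEM
t=2 i2:ld.MEM ; no-port MEM/MEM
t=3 i3:st.MEM ; no-port MEM/MEM
t=4 i4+i5:ld.MEM+sll.ALU ; pair
t=5 i6:beq.BR ; no-port BR/BR
t=6 i7+i8:blt.BR+and.ALU ; pair
t=7 i9:st.MEM ; no-port MEM/MEM
t=8 i10+i11:st.MEM+add.ALU ; pair
t=9 i12:xor.ALU ; RAW r0
t=10 i13:blt.BR ; tail

ISSUED = 12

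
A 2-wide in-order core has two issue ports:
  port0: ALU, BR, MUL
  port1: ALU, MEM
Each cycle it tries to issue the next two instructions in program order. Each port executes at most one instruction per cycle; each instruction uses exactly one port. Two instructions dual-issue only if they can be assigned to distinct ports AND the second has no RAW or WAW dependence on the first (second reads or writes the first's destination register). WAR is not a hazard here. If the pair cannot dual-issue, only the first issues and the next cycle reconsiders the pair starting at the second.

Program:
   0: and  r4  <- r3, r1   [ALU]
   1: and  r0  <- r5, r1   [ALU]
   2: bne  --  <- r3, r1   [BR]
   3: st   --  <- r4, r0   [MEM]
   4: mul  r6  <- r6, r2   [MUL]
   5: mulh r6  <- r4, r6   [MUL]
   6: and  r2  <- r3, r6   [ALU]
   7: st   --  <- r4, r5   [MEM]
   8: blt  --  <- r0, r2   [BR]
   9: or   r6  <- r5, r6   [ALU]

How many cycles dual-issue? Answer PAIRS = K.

c0: i0,i1 and/and  2-wide
c1: i2,i3 bne/st  2-wide
c2: i4 mul  no-port MUL/MUL
c3: i5 mulh  RAW r6
c4: i6,i7 and/st  2-wide
c5: i8,i9 blt/or  2-wide

PAIRS = 4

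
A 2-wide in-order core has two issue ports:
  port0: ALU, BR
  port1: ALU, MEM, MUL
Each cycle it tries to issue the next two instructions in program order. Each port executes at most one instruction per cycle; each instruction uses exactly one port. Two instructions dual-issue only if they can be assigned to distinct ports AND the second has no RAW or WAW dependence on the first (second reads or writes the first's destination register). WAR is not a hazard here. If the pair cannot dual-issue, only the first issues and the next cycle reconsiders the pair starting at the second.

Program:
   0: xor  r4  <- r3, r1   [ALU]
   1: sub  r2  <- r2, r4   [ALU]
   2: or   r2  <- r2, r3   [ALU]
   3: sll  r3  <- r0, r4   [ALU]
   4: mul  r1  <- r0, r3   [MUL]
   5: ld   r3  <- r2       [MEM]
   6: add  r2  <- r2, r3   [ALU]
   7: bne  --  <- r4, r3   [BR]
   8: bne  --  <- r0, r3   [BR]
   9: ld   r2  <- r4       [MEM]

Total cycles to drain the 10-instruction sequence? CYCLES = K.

CYCLES = 7

c0: i0 xor.ALU  RAW r4
c1: i1 sub.ALU  RAW+WAW r2
c2: i2,i3 or.ALU+sll.ALU  2-wide
c3: i4 mul.MUL  no-port MUL/MEM
c4: i5 ld.MEM  RAW r3
c5: i6,i7 add.ALU+bne.BR  2-wide
c6: i8,i9 bne.BR+ld.MEM  2-wide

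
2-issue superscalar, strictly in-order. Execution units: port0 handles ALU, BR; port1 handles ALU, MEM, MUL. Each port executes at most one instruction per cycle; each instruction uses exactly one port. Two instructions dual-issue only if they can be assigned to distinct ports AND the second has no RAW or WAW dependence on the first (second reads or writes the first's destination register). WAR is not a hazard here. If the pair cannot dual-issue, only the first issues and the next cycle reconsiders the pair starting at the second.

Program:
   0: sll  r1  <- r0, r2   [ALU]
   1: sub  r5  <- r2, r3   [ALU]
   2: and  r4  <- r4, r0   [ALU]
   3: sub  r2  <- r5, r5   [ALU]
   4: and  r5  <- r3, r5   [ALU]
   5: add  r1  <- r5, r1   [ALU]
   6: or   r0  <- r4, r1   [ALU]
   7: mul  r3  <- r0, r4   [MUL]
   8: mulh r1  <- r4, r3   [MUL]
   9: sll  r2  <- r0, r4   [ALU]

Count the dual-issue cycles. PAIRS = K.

PAIRS = 3

#0 head=0: sll.ALU/sub.ALU i0/i1 pair
#1 head=2: and.ALU/sub.ALU i2/i3 pair
#2 head=4: and.ALU i4 RAW r5
#3 head=5: add.ALU i5 RAW r1
#4 head=6: or.ALU i6 RAW r0
#5 head=7: mul.MUL i7 no-port MUL/MUL
#6 head=8: mulh.MUL/sll.ALU i8/i9 pair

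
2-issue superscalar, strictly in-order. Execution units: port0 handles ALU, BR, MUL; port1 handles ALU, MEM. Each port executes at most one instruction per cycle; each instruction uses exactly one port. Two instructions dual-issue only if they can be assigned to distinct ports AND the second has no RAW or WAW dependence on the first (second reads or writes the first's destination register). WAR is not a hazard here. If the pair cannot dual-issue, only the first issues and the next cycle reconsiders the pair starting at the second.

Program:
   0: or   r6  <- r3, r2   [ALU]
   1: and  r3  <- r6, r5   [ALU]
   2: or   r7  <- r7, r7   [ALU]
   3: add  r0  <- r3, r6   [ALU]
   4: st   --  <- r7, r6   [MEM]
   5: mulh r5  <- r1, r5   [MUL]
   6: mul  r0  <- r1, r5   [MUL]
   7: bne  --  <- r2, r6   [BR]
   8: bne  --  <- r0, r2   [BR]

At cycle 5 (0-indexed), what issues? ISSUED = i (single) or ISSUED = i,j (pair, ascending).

ISSUED = 7

t=0 i0:or.ALU ; RAW r6
t=1 i1&i2:and.ALU;or.ALU ; 2-wide
t=2 i3&i4:add.ALU;st.MEM ; 2-wide
t=3 i5:mulh.MUL ; no-port MUL/MUL
t=4 i6:mul.MUL ; no-port MUL/BR
t=5 i7:bne.BR ; no-port BR/BR
t=6 i8:bne.BR ; tail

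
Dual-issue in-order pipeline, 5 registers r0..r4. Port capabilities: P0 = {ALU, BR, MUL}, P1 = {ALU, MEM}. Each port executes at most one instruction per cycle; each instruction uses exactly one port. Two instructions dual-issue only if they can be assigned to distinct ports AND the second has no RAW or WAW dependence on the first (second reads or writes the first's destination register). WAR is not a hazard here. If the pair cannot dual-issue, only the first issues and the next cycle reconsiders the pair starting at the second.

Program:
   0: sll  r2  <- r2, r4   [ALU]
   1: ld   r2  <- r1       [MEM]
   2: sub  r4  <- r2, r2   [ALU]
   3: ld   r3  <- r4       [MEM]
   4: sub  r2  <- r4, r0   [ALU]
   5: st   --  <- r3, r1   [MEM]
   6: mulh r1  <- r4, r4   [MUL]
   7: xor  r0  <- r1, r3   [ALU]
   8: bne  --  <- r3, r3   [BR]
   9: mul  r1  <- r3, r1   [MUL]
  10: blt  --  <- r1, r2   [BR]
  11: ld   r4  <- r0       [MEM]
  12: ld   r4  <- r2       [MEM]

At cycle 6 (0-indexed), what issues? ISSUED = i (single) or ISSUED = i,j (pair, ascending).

[0] i0  sll  -- WAW r2
[1] i1  ld  -- RAW r2
[2] i2  sub  -- RAW r4
[3] i3+i4  ld sub  -- dual
[4] i5+i6  st mulh  -- dual
[5] i7+i8  xor bne  -- dual
[6] i9  mul  -- no-port MUL/BR
[7] i10+i11  blt ld  -- dual
[8] i12  ld  -- tail

ISSUED = 9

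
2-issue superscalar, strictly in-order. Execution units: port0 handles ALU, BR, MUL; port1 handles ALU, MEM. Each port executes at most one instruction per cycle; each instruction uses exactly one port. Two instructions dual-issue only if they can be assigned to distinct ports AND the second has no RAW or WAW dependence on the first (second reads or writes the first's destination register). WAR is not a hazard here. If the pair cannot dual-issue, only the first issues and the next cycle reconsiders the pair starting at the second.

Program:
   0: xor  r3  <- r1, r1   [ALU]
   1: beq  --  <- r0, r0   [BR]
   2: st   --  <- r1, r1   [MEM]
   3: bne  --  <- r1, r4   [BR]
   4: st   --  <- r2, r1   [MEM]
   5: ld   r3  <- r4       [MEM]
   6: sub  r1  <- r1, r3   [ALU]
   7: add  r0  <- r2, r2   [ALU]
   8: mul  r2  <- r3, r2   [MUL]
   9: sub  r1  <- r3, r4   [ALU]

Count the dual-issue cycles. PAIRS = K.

  cy0 -> i0,i1 (xor;beq) dual
  cy1 -> i2,i3 (st;bne) dual
  cy2 -> i4 (st) no-port MEM/MEM
  cy3 -> i5 (ld) RAW r3
  cy4 -> i6,i7 (sub;add) dual
  cy5 -> i8,i9 (mul;sub) dual

PAIRS = 4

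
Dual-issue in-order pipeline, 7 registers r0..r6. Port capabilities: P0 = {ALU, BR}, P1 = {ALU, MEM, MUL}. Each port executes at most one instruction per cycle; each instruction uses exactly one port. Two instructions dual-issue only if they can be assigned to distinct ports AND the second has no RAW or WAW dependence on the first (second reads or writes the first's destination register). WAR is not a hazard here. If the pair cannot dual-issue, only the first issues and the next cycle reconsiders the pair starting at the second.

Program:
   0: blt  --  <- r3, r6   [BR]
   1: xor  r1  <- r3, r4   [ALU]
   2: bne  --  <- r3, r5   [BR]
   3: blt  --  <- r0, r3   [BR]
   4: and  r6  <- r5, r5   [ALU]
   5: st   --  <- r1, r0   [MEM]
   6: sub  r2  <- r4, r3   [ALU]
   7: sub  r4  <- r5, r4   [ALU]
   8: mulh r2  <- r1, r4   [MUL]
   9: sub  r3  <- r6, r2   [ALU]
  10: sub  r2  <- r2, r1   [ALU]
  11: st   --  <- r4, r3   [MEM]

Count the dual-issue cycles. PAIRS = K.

PAIRS = 4

[0] i0,i1  blt xor  -- pair
[1] i2  bne  -- no-port BR/BR
[2] i3,i4  blt and  -- pair
[3] i5,i6  st sub  -- pair
[4] i7  sub  -- RAW r4
[5] i8  mulh  -- RAW r2
[6] i9,i10  sub sub  -- pair
[7] i11  st  -- tail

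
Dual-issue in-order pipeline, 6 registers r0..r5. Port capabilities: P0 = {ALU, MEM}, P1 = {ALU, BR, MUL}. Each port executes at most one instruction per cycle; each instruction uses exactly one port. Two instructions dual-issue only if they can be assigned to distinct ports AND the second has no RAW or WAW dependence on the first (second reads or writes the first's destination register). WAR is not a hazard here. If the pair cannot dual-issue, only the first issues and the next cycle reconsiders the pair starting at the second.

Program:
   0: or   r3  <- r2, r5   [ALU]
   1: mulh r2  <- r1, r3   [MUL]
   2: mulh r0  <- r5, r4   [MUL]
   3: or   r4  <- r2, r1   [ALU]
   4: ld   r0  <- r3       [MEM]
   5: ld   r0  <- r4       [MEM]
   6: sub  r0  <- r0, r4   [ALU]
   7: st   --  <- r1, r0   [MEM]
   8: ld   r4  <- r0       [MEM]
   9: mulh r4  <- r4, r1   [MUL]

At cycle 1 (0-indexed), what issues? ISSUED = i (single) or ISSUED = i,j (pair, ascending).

#0 head=0: or i0 RAW r3
#1 head=1: mulh i1 no-port MUL/MUL
#2 head=2: mulh/or i2,i3 pair
#3 head=4: ld i4 no-port MEM/MEM
#4 head=5: ld i5 RAW+WAW r0
#5 head=6: sub i6 RAW r0
#6 head=7: st i7 no-port MEM/MEM
#7 head=8: ld i8 RAW+WAW r4
#8 head=9: mulh i9 tail

ISSUED = 1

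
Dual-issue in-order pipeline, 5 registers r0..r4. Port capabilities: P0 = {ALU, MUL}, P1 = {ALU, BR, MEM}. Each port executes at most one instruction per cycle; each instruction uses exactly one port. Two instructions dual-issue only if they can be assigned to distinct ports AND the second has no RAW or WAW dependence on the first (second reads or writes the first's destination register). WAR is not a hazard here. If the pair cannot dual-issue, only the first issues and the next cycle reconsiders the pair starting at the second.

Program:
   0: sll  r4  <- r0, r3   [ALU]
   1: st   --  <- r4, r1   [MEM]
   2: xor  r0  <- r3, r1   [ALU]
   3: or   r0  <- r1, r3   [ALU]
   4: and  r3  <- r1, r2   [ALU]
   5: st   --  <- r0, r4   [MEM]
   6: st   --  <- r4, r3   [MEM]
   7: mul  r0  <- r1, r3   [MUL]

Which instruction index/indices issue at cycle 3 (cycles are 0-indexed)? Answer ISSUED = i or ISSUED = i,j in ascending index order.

ISSUED = 5

[0] i0  sll  -- RAW r4
[1] i1,i2  st/xor  -- pair
[2] i3,i4  or/and  -- pair
[3] i5  st  -- no-port MEM/MEM
[4] i6,i7  st/mul  -- pair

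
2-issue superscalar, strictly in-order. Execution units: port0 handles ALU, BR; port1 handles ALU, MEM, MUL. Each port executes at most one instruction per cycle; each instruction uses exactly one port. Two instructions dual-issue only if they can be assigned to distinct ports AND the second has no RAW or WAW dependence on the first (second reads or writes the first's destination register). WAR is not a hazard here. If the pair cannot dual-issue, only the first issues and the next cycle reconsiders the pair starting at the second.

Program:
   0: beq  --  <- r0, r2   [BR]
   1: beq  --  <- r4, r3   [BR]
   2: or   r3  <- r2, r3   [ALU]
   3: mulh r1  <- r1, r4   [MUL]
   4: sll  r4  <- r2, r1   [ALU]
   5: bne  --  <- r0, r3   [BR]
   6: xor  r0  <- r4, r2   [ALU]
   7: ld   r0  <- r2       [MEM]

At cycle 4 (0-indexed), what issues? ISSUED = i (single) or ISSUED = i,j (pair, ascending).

c0: i0 beq.BR  no-port BR/BR
c1: i1&i2 beq.BR+or.ALU  pair
c2: i3 mulh.MUL  RAW r1
c3: i4&i5 sll.ALU+bne.BR  pair
c4: i6 xor.ALU  WAW r0
c5: i7 ld.MEM  tail

ISSUED = 6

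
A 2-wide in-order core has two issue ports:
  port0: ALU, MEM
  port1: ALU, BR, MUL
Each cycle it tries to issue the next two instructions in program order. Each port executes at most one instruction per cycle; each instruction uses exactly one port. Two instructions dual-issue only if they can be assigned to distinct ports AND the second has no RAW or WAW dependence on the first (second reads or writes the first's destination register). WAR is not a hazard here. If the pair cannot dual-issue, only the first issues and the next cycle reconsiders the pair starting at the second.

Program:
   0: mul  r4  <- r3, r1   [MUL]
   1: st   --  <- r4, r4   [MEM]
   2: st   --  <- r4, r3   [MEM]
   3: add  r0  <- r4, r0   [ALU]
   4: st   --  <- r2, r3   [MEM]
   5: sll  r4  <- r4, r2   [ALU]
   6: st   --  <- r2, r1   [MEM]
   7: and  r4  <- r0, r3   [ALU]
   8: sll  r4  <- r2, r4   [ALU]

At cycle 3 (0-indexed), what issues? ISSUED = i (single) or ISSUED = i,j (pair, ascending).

  cy0 -> i0 (mul) RAW r4
  cy1 -> i1 (st) no-port MEM/MEM
  cy2 -> i2&i3 (st;add) 2-wide
  cy3 -> i4&i5 (st;sll) 2-wide
  cy4 -> i6&i7 (st;and) 2-wide
  cy5 -> i8 (sll) tail

ISSUED = 4,5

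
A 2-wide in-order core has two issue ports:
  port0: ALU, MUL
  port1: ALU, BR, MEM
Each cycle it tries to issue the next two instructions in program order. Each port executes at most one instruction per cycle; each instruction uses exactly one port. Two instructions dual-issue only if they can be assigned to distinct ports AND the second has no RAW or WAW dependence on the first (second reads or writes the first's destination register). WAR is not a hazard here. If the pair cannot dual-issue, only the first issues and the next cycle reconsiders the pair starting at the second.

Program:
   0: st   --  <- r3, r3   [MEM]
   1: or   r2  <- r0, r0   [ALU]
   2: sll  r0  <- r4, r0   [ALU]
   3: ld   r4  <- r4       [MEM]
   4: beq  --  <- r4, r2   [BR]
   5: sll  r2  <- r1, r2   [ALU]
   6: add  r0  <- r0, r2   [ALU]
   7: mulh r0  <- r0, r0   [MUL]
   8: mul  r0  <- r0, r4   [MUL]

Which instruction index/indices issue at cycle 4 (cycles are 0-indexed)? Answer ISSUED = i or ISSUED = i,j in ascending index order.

t=0 i0+i1:st.MEM or.ALU ; pair
t=1 i2+i3:sll.ALU ld.MEM ; pair
t=2 i4+i5:beq.BR sll.ALU ; pair
t=3 i6:add.ALU ; RAW+WAW r0
t=4 i7:mulh.MUL ; no-port MUL/MUL
t=5 i8:mul.MUL ; tail

ISSUED = 7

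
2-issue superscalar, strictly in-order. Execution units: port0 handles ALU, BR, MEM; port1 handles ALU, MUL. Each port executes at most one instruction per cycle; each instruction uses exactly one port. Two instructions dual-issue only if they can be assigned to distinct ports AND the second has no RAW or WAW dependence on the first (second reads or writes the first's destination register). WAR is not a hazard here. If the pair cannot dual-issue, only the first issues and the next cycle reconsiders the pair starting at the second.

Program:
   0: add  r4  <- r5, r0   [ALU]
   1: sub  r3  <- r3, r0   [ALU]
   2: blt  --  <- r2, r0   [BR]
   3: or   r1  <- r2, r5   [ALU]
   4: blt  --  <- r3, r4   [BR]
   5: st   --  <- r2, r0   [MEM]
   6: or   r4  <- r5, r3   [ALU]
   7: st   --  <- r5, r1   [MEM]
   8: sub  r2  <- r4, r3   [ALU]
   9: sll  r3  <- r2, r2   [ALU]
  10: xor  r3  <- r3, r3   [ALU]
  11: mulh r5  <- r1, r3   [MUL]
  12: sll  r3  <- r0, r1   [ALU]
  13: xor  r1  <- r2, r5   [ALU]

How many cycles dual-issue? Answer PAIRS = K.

#0 head=0: add/sub i0&i1 pair
#1 head=2: blt/or i2&i3 pair
#2 head=4: blt i4 no-port BR/MEM
#3 head=5: st/or i5&i6 pair
#4 head=7: st/sub i7&i8 pair
#5 head=9: sll i9 RAW+WAW r3
#6 head=10: xor i10 RAW r3
#7 head=11: mulh/sll i11&i12 pair
#8 head=13: xor i13 tail

PAIRS = 5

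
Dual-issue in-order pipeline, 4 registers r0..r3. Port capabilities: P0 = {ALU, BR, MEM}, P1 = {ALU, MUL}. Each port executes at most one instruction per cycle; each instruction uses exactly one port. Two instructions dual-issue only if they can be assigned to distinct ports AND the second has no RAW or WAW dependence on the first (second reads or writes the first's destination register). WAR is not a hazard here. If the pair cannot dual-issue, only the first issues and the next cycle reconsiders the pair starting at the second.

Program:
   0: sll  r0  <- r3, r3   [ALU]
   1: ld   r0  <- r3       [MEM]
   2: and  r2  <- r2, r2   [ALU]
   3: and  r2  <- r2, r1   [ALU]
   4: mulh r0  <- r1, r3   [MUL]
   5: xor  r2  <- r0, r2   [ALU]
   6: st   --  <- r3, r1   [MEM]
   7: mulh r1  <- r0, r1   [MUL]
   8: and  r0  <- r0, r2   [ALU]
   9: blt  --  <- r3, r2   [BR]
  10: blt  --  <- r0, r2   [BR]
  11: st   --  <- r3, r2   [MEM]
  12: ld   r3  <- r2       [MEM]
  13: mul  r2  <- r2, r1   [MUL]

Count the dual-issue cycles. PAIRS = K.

PAIRS = 5

t=0 i0:sll ; WAW r0
t=1 i1&i2:ld and ; dual
t=2 i3&i4:and mulh ; dual
t=3 i5&i6:xor st ; dual
t=4 i7&i8:mulh and ; dual
t=5 i9:blt ; no-port BR/BR
t=6 i10:blt ; no-port BR/MEM
t=7 i11:st ; no-port MEM/MEM
t=8 i12&i13:ld mul ; dual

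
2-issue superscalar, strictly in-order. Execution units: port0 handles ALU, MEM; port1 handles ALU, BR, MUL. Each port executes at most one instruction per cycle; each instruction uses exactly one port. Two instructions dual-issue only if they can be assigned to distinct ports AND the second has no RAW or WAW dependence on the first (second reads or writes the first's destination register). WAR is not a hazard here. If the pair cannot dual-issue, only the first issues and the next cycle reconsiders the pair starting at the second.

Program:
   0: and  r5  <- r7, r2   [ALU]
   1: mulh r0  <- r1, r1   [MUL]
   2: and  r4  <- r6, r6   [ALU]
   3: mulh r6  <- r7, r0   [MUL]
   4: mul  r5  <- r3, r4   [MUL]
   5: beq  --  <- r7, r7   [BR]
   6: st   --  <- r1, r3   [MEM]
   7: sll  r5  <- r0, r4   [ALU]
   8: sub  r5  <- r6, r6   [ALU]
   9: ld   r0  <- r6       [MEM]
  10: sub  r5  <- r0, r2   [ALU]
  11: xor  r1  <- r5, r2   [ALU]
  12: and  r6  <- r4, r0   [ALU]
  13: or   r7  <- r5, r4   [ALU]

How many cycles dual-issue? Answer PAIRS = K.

#0 head=0: and.ALU mulh.MUL i0/i1 2-wide
#1 head=2: and.ALU mulh.MUL i2/i3 2-wide
#2 head=4: mul.MUL i4 no-port MUL/BR
#3 head=5: beq.BR st.MEM i5/i6 2-wide
#4 head=7: sll.ALU i7 WAW r5
#5 head=8: sub.ALU ld.MEM i8/i9 2-wide
#6 head=10: sub.ALU i10 RAW r5
#7 head=11: xor.ALU and.ALU i11/i12 2-wide
#8 head=13: or.ALU i13 tail

PAIRS = 5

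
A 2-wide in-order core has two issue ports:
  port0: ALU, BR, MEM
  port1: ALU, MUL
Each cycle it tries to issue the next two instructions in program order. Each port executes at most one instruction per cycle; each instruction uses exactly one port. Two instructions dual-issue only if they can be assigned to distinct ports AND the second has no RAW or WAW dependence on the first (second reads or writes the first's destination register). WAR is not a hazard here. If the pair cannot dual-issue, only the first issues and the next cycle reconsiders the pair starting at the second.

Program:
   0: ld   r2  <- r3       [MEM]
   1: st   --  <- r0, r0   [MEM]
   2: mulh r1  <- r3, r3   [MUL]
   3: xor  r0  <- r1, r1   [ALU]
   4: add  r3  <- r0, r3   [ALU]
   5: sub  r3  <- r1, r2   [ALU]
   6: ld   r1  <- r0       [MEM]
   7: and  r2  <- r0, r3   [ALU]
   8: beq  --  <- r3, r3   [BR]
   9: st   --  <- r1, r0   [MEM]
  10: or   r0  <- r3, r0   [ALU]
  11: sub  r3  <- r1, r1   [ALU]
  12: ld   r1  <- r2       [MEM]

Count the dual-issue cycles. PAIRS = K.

PAIRS = 5

#0 head=0: ld.MEM i0 no-port MEM/MEM
#1 head=1: st.MEM mulh.MUL i1,i2 pair
#2 head=3: xor.ALU i3 RAW r0
#3 head=4: add.ALU i4 WAW r3
#4 head=5: sub.ALU ld.MEM i5,i6 pair
#5 head=7: and.ALU beq.BR i7,i8 pair
#6 head=9: st.MEM or.ALU i9,i10 pair
#7 head=11: sub.ALU ld.MEM i11,i12 pair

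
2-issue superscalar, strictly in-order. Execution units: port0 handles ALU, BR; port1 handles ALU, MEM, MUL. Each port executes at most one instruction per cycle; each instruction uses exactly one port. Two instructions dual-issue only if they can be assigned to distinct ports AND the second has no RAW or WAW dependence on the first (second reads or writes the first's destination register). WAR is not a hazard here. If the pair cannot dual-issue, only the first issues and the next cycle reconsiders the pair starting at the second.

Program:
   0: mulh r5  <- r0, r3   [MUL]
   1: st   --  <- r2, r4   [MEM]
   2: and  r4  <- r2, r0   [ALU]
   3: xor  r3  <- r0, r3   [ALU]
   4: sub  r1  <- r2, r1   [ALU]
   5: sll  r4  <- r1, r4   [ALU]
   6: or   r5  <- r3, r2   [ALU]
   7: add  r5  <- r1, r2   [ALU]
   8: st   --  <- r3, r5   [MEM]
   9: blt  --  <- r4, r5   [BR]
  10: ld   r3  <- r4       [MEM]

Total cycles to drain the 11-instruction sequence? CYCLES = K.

CYCLES = 7

[0] i0  mulh.MUL  -- no-port MUL/MEM
[1] i1,i2  st.MEM/and.ALU  -- dual
[2] i3,i4  xor.ALU/sub.ALU  -- dual
[3] i5,i6  sll.ALU/or.ALU  -- dual
[4] i7  add.ALU  -- RAW r5
[5] i8,i9  st.MEM/blt.BR  -- dual
[6] i10  ld.MEM  -- tail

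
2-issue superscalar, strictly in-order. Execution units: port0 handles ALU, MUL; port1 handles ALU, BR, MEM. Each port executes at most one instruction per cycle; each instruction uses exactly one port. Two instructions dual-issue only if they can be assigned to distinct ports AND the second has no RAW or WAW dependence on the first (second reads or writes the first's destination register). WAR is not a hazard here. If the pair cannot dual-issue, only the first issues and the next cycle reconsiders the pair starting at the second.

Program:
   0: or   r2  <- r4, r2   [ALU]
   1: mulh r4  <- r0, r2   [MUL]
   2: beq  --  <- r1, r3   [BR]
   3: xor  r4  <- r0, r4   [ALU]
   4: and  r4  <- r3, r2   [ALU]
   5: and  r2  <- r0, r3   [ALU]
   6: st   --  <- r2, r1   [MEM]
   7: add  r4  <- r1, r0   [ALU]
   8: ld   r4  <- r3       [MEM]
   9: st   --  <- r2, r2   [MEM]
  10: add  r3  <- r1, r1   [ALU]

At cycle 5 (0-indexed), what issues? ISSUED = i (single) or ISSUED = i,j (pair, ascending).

ISSUED = 8

c0: i0 or.ALU  RAW r2
c1: i1,i2 mulh.MUL beq.BR  dual
c2: i3 xor.ALU  WAW r4
c3: i4,i5 and.ALU and.ALU  dual
c4: i6,i7 st.MEM add.ALU  dual
c5: i8 ld.MEM  no-port MEM/MEM
c6: i9,i10 st.MEM add.ALU  dual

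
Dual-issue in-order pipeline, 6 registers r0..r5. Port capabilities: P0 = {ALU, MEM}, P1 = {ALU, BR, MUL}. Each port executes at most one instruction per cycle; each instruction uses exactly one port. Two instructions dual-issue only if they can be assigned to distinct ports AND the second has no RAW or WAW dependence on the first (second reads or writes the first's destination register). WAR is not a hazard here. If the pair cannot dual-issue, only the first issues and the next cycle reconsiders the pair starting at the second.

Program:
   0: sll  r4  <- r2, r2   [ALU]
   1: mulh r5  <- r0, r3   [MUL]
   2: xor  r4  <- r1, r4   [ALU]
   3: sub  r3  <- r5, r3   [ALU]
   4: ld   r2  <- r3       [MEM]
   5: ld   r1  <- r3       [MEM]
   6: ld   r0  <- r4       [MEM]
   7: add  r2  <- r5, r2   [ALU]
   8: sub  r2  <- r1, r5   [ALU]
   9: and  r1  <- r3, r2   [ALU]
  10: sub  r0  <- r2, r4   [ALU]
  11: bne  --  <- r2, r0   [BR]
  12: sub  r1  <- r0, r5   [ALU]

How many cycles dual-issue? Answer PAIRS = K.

#0 head=0: sll.ALU;mulh.MUL i0+i1 2-wide
#1 head=2: xor.ALU;sub.ALU i2+i3 2-wide
#2 head=4: ld.MEM i4 no-port MEM/MEM
#3 head=5: ld.MEM i5 no-port MEM/MEM
#4 head=6: ld.MEM;add.ALU i6+i7 2-wide
#5 head=8: sub.ALU i8 RAW r2
#6 head=9: and.ALU;sub.ALU i9+i10 2-wide
#7 head=11: bne.BR;sub.ALU i11+i12 2-wide

PAIRS = 5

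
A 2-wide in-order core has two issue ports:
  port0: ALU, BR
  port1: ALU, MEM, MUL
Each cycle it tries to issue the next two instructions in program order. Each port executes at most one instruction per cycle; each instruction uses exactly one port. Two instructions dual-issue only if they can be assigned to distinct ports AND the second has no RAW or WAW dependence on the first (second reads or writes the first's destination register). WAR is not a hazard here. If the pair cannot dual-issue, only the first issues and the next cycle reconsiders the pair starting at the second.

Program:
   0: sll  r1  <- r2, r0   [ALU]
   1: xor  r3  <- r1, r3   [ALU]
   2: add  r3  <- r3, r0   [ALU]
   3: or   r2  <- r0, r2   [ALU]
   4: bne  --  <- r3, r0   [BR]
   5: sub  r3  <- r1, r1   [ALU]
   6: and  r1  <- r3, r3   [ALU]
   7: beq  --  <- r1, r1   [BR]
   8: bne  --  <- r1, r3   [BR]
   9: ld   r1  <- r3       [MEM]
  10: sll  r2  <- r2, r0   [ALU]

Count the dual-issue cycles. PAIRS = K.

PAIRS = 3

  cy0 -> i0 (sll.ALU) RAW r1
  cy1 -> i1 (xor.ALU) RAW+WAW r3
  cy2 -> i2&i3 (add.ALU/or.ALU) pair
  cy3 -> i4&i5 (bne.BR/sub.ALU) pair
  cy4 -> i6 (and.ALU) RAW r1
  cy5 -> i7 (beq.BR) no-port BR/BR
  cy6 -> i8&i9 (bne.BR/ld.MEM) pair
  cy7 -> i10 (sll.ALU) tail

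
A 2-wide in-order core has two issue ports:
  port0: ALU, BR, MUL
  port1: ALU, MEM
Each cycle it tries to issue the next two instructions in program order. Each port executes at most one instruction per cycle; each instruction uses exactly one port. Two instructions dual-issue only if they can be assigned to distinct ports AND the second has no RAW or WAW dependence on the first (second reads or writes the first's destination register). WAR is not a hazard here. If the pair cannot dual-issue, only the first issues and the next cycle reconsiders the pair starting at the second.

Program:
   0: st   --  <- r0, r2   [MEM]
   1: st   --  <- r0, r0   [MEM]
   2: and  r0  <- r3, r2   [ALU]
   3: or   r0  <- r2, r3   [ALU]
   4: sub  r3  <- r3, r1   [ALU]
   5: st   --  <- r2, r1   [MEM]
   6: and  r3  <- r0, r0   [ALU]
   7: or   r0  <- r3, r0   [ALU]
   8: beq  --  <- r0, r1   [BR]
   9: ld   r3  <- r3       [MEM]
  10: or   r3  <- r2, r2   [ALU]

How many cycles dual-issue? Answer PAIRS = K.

  cy0 -> i0 (st.MEM) no-port MEM/MEM
  cy1 -> i1+i2 (st.MEM;and.ALU) 2-wide
  cy2 -> i3+i4 (or.ALU;sub.ALU) 2-wide
  cy3 -> i5+i6 (st.MEM;and.ALU) 2-wide
  cy4 -> i7 (or.ALU) RAW r0
  cy5 -> i8+i9 (beq.BR;ld.MEM) 2-wide
  cy6 -> i10 (or.ALU) tail

PAIRS = 4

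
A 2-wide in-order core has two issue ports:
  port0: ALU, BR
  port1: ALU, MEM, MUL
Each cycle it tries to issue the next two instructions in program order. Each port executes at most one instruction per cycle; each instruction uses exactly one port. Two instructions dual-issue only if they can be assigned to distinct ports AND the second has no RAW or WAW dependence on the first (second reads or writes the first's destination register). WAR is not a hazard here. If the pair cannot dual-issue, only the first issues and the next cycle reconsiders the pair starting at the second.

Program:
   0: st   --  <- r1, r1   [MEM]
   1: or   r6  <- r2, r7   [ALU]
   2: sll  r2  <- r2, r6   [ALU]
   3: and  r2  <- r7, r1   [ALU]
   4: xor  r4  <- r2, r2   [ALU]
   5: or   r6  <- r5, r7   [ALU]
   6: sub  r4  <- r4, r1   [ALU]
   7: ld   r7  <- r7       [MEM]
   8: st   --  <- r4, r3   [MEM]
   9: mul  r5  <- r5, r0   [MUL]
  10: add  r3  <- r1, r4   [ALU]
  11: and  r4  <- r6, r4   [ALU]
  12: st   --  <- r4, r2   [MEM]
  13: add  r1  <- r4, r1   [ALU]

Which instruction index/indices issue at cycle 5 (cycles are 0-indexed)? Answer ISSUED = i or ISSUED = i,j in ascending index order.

ISSUED = 8

  cy0 -> i0,i1 (st.MEM or.ALU) dual
  cy1 -> i2 (sll.ALU) WAW r2
  cy2 -> i3 (and.ALU) RAW r2
  cy3 -> i4,i5 (xor.ALU or.ALU) dual
  cy4 -> i6,i7 (sub.ALU ld.MEM) dual
  cy5 -> i8 (st.MEM) no-port MEM/MUL
  cy6 -> i9,i10 (mul.MUL add.ALU) dual
  cy7 -> i11 (and.ALU) RAW r4
  cy8 -> i12,i13 (st.MEM add.ALU) dual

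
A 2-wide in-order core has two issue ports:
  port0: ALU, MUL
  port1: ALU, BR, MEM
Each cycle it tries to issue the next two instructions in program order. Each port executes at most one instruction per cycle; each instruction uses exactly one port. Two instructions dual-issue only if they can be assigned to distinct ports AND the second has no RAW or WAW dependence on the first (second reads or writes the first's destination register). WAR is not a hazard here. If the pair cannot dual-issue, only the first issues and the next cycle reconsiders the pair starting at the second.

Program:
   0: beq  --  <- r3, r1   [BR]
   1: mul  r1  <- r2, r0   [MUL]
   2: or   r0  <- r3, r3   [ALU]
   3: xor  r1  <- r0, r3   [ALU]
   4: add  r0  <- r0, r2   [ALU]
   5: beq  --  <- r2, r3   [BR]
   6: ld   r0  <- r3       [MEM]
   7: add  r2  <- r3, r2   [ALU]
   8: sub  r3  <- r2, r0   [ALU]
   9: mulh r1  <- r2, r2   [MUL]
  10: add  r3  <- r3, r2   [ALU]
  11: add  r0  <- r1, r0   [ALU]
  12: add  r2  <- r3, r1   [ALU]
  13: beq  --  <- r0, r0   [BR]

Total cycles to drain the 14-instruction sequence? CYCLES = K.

CYCLES = 8

0. beq+mul @i0&i1  | dual
1. or @i2  | RAW r0
2. xor+add @i3&i4  | dual
3. beq @i5  | no-port BR/MEM
4. ld+add @i6&i7  | dual
5. sub+mulh @i8&i9  | dual
6. add+add @i10&i11  | dual
7. add+beq @i12&i13  | dual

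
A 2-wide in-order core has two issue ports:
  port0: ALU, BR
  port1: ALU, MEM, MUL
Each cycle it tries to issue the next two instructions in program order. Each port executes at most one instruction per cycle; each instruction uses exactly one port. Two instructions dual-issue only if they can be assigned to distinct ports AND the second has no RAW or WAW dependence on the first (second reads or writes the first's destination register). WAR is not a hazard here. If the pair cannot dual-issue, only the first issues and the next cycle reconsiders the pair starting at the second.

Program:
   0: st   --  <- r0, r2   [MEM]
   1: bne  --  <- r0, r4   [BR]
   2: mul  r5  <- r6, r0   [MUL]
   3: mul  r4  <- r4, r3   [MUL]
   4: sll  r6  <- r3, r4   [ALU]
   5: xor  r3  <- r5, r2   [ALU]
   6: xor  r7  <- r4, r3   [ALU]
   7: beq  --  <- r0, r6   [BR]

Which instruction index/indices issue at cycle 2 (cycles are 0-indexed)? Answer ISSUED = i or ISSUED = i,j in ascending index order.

ISSUED = 3

[0] i0+i1  st bne  -- dual
[1] i2  mul  -- no-port MUL/MUL
[2] i3  mul  -- RAW r4
[3] i4+i5  sll xor  -- dual
[4] i6+i7  xor beq  -- dual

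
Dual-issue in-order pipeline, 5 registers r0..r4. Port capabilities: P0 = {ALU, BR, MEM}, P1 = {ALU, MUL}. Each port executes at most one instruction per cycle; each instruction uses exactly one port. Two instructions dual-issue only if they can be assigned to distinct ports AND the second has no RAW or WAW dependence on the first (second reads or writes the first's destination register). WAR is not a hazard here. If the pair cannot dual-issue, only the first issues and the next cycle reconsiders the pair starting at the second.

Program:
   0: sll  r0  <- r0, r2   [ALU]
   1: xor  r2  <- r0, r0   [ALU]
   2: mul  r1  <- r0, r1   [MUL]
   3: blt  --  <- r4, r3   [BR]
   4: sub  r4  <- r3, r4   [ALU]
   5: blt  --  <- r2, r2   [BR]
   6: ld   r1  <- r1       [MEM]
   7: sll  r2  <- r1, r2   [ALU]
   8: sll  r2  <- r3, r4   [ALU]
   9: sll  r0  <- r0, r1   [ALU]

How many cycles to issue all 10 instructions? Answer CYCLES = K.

CYCLES = 7

#0 head=0: sll i0 RAW r0
#1 head=1: xor+mul i1+i2 2-wide
#2 head=3: blt+sub i3+i4 2-wide
#3 head=5: blt i5 no-port BR/MEM
#4 head=6: ld i6 RAW r1
#5 head=7: sll i7 WAW r2
#6 head=8: sll+sll i8+i9 2-wide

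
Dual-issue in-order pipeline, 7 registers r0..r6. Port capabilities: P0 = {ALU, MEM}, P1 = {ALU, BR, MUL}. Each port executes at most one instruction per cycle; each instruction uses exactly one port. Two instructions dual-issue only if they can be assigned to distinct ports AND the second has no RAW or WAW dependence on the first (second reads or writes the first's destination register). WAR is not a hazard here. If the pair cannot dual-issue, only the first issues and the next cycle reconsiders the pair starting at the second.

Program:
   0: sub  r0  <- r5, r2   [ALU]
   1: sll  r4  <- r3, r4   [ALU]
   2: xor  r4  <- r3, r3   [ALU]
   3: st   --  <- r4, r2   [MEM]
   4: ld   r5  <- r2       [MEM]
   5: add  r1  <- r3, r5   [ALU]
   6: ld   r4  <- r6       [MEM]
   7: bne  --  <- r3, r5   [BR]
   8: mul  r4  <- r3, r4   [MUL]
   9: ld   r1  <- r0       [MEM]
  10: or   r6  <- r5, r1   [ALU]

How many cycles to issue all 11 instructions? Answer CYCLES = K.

CYCLES = 8

t=0 i0/i1:sub/sll ; pair
t=1 i2:xor ; RAW r4
t=2 i3:st ; no-port MEM/MEM
t=3 i4:ld ; RAW r5
t=4 i5/i6:add/ld ; pair
t=5 i7:bne ; no-port BR/MUL
t=6 i8/i9:mul/ld ; pair
t=7 i10:or ; tail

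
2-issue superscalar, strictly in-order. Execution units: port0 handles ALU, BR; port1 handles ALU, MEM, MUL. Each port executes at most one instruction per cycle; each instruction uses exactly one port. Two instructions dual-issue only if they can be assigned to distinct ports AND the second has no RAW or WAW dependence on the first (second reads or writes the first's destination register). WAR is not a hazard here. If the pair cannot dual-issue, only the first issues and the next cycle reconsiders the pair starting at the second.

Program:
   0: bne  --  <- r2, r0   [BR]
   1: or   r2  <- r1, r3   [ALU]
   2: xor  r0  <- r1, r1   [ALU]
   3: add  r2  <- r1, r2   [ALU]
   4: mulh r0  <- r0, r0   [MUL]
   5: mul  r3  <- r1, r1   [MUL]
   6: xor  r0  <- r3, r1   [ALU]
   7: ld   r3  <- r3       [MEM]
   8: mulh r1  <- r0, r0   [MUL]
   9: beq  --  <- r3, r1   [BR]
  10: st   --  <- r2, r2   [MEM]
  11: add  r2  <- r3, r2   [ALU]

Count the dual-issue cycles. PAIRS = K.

t=0 i0,i1:bne;or ; 2-wide
t=1 i2,i3:xor;add ; 2-wide
t=2 i4:mulh ; no-port MUL/MUL
t=3 i5:mul ; RAW r3
t=4 i6,i7:xor;ld ; 2-wide
t=5 i8:mulh ; RAW r1
t=6 i9,i10:beq;st ; 2-wide
t=7 i11:add ; tail

PAIRS = 4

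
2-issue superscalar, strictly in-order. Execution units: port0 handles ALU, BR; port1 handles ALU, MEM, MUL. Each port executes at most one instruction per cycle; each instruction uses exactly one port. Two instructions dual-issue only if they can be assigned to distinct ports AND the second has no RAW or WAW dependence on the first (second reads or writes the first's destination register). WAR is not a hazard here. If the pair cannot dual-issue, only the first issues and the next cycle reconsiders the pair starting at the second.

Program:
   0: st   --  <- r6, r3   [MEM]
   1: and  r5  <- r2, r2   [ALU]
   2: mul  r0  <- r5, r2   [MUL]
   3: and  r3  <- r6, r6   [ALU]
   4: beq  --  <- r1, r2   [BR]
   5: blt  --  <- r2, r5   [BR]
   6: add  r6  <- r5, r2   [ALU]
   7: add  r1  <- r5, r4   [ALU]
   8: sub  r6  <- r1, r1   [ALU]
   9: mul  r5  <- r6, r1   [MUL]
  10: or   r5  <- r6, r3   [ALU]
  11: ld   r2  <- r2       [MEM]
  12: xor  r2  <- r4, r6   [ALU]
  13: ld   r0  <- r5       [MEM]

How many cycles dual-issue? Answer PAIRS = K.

PAIRS = 5

[0] i0,i1  st and  -- pair
[1] i2,i3  mul and  -- pair
[2] i4  beq  -- no-port BR/BR
[3] i5,i6  blt add  -- pair
[4] i7  add  -- RAW r1
[5] i8  sub  -- RAW r6
[6] i9  mul  -- WAW r5
[7] i10,i11  or ld  -- pair
[8] i12,i13  xor ld  -- pair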